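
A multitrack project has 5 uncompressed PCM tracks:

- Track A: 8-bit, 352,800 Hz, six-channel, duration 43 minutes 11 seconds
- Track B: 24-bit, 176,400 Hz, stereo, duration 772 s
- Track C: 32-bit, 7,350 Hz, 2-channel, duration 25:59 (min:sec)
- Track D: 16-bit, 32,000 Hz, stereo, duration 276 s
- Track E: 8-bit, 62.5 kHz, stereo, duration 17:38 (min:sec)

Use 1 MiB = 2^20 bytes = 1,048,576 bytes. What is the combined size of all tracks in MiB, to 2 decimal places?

6257.02 MiB

Track A: 43 minutes 11 seconds = 2,591 s; 352,800 × 2,591 × 1 × 6 = 5,484,628,800 bytes.
Track B: 176,400 × 772 × 3 × 2 = 817,084,800 bytes.
Track C: 25:59 (min:sec) = 1,559 s; 7,350 × 1,559 × 4 × 2 = 91,669,200 bytes.
Track D: 32,000 × 276 × 2 × 2 = 35,328,000 bytes.
Track E: 17:38 (min:sec) = 1,058 s; 62,500 × 1,058 × 1 × 2 = 132,250,000 bytes.
Total = 6,560,960,800 bytes = 6257.02 MiB.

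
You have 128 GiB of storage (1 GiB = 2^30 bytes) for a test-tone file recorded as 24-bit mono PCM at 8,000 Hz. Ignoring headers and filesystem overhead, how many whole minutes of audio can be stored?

95,443 minutes

Uncompressed byte rate = 8,000 × 3 × 1 = 24,000 bytes/s.
Capacity = 128 × 1,073,741,824 = 137,438,953,472 bytes.
137,438,953,472 / 24,000 ≈ 5726623.06 s → 95,443 minutes.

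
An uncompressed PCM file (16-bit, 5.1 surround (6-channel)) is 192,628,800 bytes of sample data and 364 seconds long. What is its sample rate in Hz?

44,100 Hz

Bytes = sample_rate × seconds × bytes_per_sample × channels.
sample_rate = 192,628,800 / (364 × 2 × 6) = 192,628,800 / 4,368 = 44,100 Hz.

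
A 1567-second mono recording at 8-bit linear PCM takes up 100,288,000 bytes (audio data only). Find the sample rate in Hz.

Bytes = sample_rate × seconds × bytes_per_sample × channels.
sample_rate = 100,288,000 / (1,567 × 1 × 1) = 100,288,000 / 1,567 = 64,000 Hz.

64,000 Hz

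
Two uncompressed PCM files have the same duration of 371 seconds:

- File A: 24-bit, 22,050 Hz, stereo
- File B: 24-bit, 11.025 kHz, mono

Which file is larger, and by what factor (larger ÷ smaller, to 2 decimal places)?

File A, by a factor of 4.00

File A: 22,050 × 3 × 2 = 132,300 bytes/s.
File B: 11,025 × 3 × 1 = 33,075 bytes/s.
File A is larger; ratio = 49,083,300 / 12,270,825 = 4.00.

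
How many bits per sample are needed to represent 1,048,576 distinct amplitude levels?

log2(1,048,576) = 20.

20 bits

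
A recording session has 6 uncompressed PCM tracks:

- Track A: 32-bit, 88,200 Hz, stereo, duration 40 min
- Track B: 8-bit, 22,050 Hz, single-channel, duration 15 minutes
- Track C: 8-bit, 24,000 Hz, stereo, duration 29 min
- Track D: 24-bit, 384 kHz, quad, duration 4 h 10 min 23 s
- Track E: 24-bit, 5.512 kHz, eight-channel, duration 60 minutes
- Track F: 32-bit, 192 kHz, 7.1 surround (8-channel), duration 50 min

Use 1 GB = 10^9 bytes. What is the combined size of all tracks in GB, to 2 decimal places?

Track A: 40 min = 2,400 s; 88,200 × 2,400 × 4 × 2 = 1,693,440,000 bytes.
Track B: 15 minutes = 900 s; 22,050 × 900 × 1 × 1 = 19,845,000 bytes.
Track C: 29 min = 1,740 s; 24,000 × 1,740 × 1 × 2 = 83,520,000 bytes.
Track D: 4 h 10 min 23 s = 15,023 s; 384,000 × 15,023 × 3 × 4 = 69,225,984,000 bytes.
Track E: 60 minutes = 3,600 s; 5,512 × 3,600 × 3 × 8 = 476,236,800 bytes.
Track F: 50 min = 3,000 s; 192,000 × 3,000 × 4 × 8 = 18,432,000,000 bytes.
Total = 89,931,025,800 bytes = 89.93 GB.

89.93 GB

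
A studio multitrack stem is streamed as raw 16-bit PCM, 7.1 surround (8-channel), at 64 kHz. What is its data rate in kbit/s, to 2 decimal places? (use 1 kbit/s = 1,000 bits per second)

8192.00 kbit/s

Bit rate = 64,000 × 16 × 8 = 8,192,000 bits/s.
= 8192.00 kbit/s.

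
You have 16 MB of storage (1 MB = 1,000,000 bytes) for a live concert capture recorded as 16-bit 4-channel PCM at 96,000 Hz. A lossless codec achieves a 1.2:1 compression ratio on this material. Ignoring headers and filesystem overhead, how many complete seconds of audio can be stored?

Uncompressed byte rate = 96,000 × 2 × 4 = 768,000 bytes/s.
After 1.2:1 compression, effective rate ≈ 640000 bytes/s.
Capacity = 16 × 1,000,000 = 16,000,000 bytes.
16,000,000 / effective rate ≈ 25 s → 25 seconds.

25 seconds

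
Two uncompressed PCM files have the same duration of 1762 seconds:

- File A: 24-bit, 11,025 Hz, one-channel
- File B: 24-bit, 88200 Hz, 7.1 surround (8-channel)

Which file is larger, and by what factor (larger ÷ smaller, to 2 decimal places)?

File A: 11,025 × 3 × 1 = 33,075 bytes/s.
File B: 88,200 × 3 × 8 = 2,116,800 bytes/s.
File B is larger; ratio = 3,729,801,600 / 58,278,150 = 64.00.

File B, by a factor of 64.00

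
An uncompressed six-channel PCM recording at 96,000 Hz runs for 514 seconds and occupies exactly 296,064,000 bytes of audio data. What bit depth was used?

8 bits

Bytes per sample = 296,064,000 / (96,000 × 514 × 6) = 296,064,000 / 296,064,000 = 1.
Bit depth = 1 × 8 = 8 bits.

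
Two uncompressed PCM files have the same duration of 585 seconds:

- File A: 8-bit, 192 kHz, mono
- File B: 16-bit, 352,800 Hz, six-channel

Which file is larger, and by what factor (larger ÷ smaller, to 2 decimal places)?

File B, by a factor of 22.05

File A: 192,000 × 1 × 1 = 192,000 bytes/s.
File B: 352,800 × 2 × 6 = 4,233,600 bytes/s.
File B is larger; ratio = 2,476,656,000 / 112,320,000 = 22.05.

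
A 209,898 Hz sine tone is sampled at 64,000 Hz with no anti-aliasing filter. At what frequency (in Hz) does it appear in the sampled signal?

Nyquist = 64,000/2 = 32,000 Hz; 209,898 Hz exceeds it.
Alias = |209,898 − 3×64,000| = |209,898 − 192,000| = 17,898 Hz.

17,898 Hz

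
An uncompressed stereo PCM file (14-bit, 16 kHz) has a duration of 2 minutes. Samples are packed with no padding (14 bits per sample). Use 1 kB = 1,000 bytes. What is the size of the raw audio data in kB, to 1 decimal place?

Duration = 2 minutes = 120 s.
Bits = 16,000 × 120 × 14 × 2 = 53,760,000 bits = 6,720,000 bytes.
6,720,000 / 1,000 = 6720.0 kB.

6720.0 kB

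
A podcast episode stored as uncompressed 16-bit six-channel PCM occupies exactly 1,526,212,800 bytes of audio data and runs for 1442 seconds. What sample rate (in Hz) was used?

Bytes = sample_rate × seconds × bytes_per_sample × channels.
sample_rate = 1,526,212,800 / (1,442 × 2 × 6) = 1,526,212,800 / 17,304 = 88,200 Hz.

88,200 Hz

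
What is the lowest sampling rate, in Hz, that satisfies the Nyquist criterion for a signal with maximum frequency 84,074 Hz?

Minimum sample rate = 2 × 84,074 Hz = 168,148 Hz.

168,148 Hz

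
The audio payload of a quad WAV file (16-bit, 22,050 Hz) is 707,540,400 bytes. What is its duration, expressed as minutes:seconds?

66:51

Byte rate = 22,050 × 2 × 4 = 176,400 bytes/s.
Duration = 707,540,400 / 176,400 = 4,011 s.
4,011 s = 66:51.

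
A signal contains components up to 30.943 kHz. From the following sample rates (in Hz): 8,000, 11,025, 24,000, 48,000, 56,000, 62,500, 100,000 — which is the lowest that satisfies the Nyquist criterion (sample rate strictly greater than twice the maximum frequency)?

62,500 Hz

Need sample rate > 2 × 30,943 = 61,886 Hz.
Lowest listed rate above 61,886 Hz is 62,500 Hz.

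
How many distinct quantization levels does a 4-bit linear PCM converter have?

2^4 = 16.

16 levels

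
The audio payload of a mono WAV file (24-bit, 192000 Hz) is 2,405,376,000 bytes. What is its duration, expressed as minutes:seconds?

Byte rate = 192,000 × 3 × 1 = 576,000 bytes/s.
Duration = 2,405,376,000 / 576,000 = 4,176 s.
4,176 s = 69:36.

69:36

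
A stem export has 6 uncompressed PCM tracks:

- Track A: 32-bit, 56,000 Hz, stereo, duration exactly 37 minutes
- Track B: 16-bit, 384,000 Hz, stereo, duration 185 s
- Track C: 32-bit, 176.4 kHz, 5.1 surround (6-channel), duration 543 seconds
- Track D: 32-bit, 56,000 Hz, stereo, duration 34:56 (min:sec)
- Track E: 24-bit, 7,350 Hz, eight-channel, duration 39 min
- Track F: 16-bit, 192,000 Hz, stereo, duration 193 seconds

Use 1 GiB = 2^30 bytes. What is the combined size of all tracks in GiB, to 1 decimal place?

4.7 GiB

Track A: exactly 37 minutes = 2,220 s; 56,000 × 2,220 × 4 × 2 = 994,560,000 bytes.
Track B: 384,000 × 185 × 2 × 2 = 284,160,000 bytes.
Track C: 176,400 × 543 × 4 × 6 = 2,298,844,800 bytes.
Track D: 34:56 (min:sec) = 2,096 s; 56,000 × 2,096 × 4 × 2 = 939,008,000 bytes.
Track E: 39 min = 2,340 s; 7,350 × 2,340 × 3 × 8 = 412,776,000 bytes.
Track F: 192,000 × 193 × 2 × 2 = 148,224,000 bytes.
Total = 5,077,572,800 bytes = 4.7 GiB.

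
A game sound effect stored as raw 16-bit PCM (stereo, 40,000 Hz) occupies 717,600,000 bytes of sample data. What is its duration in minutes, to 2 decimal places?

Byte rate = 40,000 × 2 × 2 = 160,000 bytes/s.
Duration = 717,600,000 / 160,000 = 4,485 s.
4,485 s / 60 = 74.75 minutes.

74.75 minutes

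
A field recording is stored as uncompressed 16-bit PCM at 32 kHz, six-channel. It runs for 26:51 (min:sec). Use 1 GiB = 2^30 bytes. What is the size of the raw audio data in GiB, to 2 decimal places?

0.58 GiB

Duration = 26:51 (min:sec) = 1,611 s.
Bytes = 32,000 samples/s × 1,611 s × 2 bytes/sample × 6 ch = 618,624,000 bytes.
618,624,000 / 1,073,741,824 = 0.58 GiB.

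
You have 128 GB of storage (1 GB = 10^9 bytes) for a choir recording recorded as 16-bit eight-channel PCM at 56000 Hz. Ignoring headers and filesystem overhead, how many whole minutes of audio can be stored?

2,380 minutes

Uncompressed byte rate = 56,000 × 2 × 8 = 896,000 bytes/s.
Capacity = 128 × 1,000,000,000 = 128,000,000,000 bytes.
128,000,000,000 / 896,000 ≈ 142857.14 s → 2,380 minutes.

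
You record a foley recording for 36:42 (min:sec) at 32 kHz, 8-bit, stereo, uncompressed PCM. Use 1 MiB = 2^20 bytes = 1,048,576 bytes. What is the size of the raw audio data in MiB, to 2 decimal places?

Duration = 36:42 (min:sec) = 2,202 s.
Bytes = 32,000 samples/s × 2,202 s × 1 bytes/sample × 2 ch = 140,928,000 bytes.
140,928,000 / 1,048,576 = 134.40 MiB.

134.40 MiB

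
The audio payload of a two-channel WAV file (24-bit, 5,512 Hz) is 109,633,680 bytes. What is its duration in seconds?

Byte rate = 5,512 × 3 × 2 = 33,072 bytes/s.
Duration = 109,633,680 / 33,072 = 3,315 s.

3,315 seconds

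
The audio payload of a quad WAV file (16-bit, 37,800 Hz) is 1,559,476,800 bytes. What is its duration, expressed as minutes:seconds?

Byte rate = 37,800 × 2 × 4 = 302,400 bytes/s.
Duration = 1,559,476,800 / 302,400 = 5,157 s.
5,157 s = 85:57.

85:57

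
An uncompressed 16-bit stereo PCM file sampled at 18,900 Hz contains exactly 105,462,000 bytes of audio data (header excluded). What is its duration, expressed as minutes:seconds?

Byte rate = 18,900 × 2 × 2 = 75,600 bytes/s.
Duration = 105,462,000 / 75,600 = 1,395 s.
1,395 s = 23:15.

23:15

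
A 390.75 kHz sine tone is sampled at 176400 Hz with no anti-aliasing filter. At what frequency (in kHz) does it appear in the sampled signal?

Nyquist = 176,400/2 = 88,200 Hz; 390,750 Hz exceeds it.
Alias = |390,750 − 2×176,400| = |390,750 − 352,800| = 37,950 Hz = 37.95 kHz.

37.95 kHz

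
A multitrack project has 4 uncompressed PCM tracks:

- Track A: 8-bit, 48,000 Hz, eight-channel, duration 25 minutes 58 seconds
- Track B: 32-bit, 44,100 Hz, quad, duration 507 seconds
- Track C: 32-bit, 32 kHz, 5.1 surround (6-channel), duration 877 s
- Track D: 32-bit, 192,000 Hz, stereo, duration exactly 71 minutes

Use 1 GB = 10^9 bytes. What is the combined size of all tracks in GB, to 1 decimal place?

Track A: 25 minutes 58 seconds = 1,558 s; 48,000 × 1,558 × 1 × 8 = 598,272,000 bytes.
Track B: 44,100 × 507 × 4 × 4 = 357,739,200 bytes.
Track C: 32,000 × 877 × 4 × 6 = 673,536,000 bytes.
Track D: exactly 71 minutes = 4,260 s; 192,000 × 4,260 × 4 × 2 = 6,543,360,000 bytes.
Total = 8,172,907,200 bytes = 8.2 GB.

8.2 GB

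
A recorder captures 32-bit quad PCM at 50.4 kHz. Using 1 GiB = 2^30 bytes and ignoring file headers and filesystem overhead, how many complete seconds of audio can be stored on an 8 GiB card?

10,652 seconds

Uncompressed byte rate = 50,400 × 4 × 4 = 806,400 bytes/s.
Capacity = 8 × 1,073,741,824 = 8,589,934,592 bytes.
8,589,934,592 / 806,400 ≈ 10652.2 s → 10,652 seconds.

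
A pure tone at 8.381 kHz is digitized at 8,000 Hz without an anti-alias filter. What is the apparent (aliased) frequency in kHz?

Nyquist = 8,000/2 = 4,000 Hz; 8,381 Hz exceeds it.
Alias = |8,381 − 1×8,000| = |8,381 − 8,000| = 381 Hz = 0.381 kHz.

0.381 kHz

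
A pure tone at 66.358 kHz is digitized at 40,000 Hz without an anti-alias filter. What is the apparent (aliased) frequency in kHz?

13.642 kHz

Nyquist = 40,000/2 = 20,000 Hz; 66,358 Hz exceeds it.
Alias = |66,358 − 2×40,000| = |66,358 − 80,000| = 13,642 Hz = 13.642 kHz.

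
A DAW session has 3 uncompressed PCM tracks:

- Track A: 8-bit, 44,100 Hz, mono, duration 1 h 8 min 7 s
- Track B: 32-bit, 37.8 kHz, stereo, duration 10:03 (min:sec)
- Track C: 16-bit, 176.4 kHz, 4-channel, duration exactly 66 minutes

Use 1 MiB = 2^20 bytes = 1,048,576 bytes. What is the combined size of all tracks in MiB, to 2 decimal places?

Track A: 1 h 8 min 7 s = 4,087 s; 44,100 × 4,087 × 1 × 1 = 180,236,700 bytes.
Track B: 10:03 (min:sec) = 603 s; 37,800 × 603 × 4 × 2 = 182,347,200 bytes.
Track C: exactly 66 minutes = 3,960 s; 176,400 × 3,960 × 2 × 4 = 5,588,352,000 bytes.
Total = 5,950,935,900 bytes = 5675.25 MiB.

5675.25 MiB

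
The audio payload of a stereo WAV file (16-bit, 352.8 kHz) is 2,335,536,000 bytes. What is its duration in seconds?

Byte rate = 352,800 × 2 × 2 = 1,411,200 bytes/s.
Duration = 2,335,536,000 / 1,411,200 = 1,655 s.

1,655 seconds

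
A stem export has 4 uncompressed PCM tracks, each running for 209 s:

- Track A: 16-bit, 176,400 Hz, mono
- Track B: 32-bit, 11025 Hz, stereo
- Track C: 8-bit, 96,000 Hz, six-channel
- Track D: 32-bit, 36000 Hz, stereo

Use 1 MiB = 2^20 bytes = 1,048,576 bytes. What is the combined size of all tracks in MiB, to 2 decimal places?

260.11 MiB

Track A: 176,400 × 209 × 2 × 1 = 73,735,200 bytes.
Track B: 11,025 × 209 × 4 × 2 = 18,433,800 bytes.
Track C: 96,000 × 209 × 1 × 6 = 120,384,000 bytes.
Track D: 36,000 × 209 × 4 × 2 = 60,192,000 bytes.
Total = 272,745,000 bytes = 260.11 MiB.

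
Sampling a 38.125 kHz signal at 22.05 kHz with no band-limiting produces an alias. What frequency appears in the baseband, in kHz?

5.975 kHz

Nyquist = 22,050/2 = 11,025 Hz; 38,125 Hz exceeds it.
Alias = |38,125 − 2×22,050| = |38,125 − 44,100| = 5,975 Hz = 5.975 kHz.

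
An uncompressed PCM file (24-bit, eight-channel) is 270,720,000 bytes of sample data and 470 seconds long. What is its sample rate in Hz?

24,000 Hz

Bytes = sample_rate × seconds × bytes_per_sample × channels.
sample_rate = 270,720,000 / (470 × 3 × 8) = 270,720,000 / 11,280 = 24,000 Hz.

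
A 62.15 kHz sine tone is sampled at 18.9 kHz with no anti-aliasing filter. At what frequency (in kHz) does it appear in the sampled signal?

Nyquist = 18,900/2 = 9,450 Hz; 62,150 Hz exceeds it.
Alias = |62,150 − 3×18,900| = |62,150 − 56,700| = 5,450 Hz = 5.45 kHz.

5.45 kHz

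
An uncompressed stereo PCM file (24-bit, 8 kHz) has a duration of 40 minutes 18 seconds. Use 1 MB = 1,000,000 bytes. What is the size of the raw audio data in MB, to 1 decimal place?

Duration = 40 minutes 18 seconds = 2,418 s.
Bytes = 8,000 samples/s × 2,418 s × 3 bytes/sample × 2 ch = 116,064,000 bytes.
116,064,000 / 1,000,000 = 116.1 MB.

116.1 MB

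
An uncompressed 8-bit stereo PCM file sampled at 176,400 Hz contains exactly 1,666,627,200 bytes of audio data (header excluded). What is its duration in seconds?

Byte rate = 176,400 × 1 × 2 = 352,800 bytes/s.
Duration = 1,666,627,200 / 352,800 = 4,724 s.

4,724 seconds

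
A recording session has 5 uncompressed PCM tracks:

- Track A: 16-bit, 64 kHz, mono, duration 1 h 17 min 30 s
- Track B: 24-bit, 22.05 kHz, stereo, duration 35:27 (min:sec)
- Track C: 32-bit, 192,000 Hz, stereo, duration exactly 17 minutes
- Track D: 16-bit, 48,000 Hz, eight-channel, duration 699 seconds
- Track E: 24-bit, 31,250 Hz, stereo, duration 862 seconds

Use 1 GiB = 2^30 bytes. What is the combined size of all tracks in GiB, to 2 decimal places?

2.93 GiB

Track A: 1 h 17 min 30 s = 4,650 s; 64,000 × 4,650 × 2 × 1 = 595,200,000 bytes.
Track B: 35:27 (min:sec) = 2,127 s; 22,050 × 2,127 × 3 × 2 = 281,402,100 bytes.
Track C: exactly 17 minutes = 1,020 s; 192,000 × 1,020 × 4 × 2 = 1,566,720,000 bytes.
Track D: 48,000 × 699 × 2 × 8 = 536,832,000 bytes.
Track E: 31,250 × 862 × 3 × 2 = 161,625,000 bytes.
Total = 3,141,779,100 bytes = 2.93 GiB.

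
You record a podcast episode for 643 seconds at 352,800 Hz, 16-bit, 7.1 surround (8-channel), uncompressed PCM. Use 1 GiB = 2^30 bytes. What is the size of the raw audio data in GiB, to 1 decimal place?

Bytes = 352,800 samples/s × 643 s × 2 bytes/sample × 8 ch = 3,629,606,400 bytes.
3,629,606,400 / 1,073,741,824 = 3.4 GiB.

3.4 GiB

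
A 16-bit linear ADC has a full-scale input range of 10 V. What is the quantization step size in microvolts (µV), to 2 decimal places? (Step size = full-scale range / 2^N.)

152.59 µV

10 V / 2^16 = 10 / 65,536 V = 152.59 µV.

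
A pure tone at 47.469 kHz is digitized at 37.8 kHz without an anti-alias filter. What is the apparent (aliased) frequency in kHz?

Nyquist = 37,800/2 = 18,900 Hz; 47,469 Hz exceeds it.
Alias = |47,469 − 1×37,800| = |47,469 − 37,800| = 9,669 Hz = 9.669 kHz.

9.669 kHz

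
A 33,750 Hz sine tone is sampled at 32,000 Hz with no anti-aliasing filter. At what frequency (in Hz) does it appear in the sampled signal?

Nyquist = 32,000/2 = 16,000 Hz; 33,750 Hz exceeds it.
Alias = |33,750 − 1×32,000| = |33,750 − 32,000| = 1,750 Hz.

1,750 Hz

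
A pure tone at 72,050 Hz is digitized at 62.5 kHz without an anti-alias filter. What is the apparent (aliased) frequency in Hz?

Nyquist = 62,500/2 = 31,250 Hz; 72,050 Hz exceeds it.
Alias = |72,050 − 1×62,500| = |72,050 − 62,500| = 9,550 Hz.

9,550 Hz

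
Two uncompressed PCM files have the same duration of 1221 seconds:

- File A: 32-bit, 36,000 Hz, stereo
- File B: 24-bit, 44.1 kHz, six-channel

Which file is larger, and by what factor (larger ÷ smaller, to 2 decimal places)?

File A: 36,000 × 4 × 2 = 288,000 bytes/s.
File B: 44,100 × 3 × 6 = 793,800 bytes/s.
File B is larger; ratio = 969,229,800 / 351,648,000 = 2.76.

File B, by a factor of 2.76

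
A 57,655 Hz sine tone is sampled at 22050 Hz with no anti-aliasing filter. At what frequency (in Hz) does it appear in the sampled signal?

Nyquist = 22,050/2 = 11,025 Hz; 57,655 Hz exceeds it.
Alias = |57,655 − 3×22,050| = |57,655 − 66,150| = 8,495 Hz.

8,495 Hz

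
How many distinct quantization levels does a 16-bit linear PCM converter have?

2^16 = 65,536.

65,536 levels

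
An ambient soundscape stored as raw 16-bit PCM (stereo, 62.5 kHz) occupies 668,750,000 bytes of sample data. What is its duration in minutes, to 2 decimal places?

44.58 minutes

Byte rate = 62,500 × 2 × 2 = 250,000 bytes/s.
Duration = 668,750,000 / 250,000 = 2,675 s.
2,675 s / 60 = 44.58 minutes.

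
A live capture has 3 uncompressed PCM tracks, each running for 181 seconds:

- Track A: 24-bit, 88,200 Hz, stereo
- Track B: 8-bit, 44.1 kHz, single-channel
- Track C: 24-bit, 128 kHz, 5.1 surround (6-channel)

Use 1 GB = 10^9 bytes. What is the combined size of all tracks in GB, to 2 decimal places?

0.52 GB

Track A: 88,200 × 181 × 3 × 2 = 95,785,200 bytes.
Track B: 44,100 × 181 × 1 × 1 = 7,982,100 bytes.
Track C: 128,000 × 181 × 3 × 6 = 417,024,000 bytes.
Total = 520,791,300 bytes = 0.52 GB.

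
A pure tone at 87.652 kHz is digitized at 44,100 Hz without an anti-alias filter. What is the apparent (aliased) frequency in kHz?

Nyquist = 44,100/2 = 22,050 Hz; 87,652 Hz exceeds it.
Alias = |87,652 − 2×44,100| = |87,652 − 88,200| = 548 Hz = 0.548 kHz.

0.548 kHz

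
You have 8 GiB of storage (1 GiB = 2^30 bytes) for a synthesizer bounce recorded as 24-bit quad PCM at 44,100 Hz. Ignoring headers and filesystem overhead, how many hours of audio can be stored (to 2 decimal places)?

4.51 hours

Uncompressed byte rate = 44,100 × 3 × 4 = 529,200 bytes/s.
Capacity = 8 × 1,073,741,824 = 8,589,934,592 bytes.
8,589,934,592 / 529,200 ≈ 16231.92 s → 4.51 hours.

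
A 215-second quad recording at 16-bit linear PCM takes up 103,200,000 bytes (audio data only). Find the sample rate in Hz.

60,000 Hz

Bytes = sample_rate × seconds × bytes_per_sample × channels.
sample_rate = 103,200,000 / (215 × 2 × 4) = 103,200,000 / 1,720 = 60,000 Hz.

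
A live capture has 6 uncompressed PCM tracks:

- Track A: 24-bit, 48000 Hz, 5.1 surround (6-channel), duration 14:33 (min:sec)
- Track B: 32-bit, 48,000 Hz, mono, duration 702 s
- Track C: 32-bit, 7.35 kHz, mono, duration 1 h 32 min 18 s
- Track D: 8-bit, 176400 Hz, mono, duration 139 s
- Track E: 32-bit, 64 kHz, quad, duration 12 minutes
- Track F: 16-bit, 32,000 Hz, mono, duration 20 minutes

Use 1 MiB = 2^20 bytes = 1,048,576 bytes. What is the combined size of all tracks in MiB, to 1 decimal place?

1802.9 MiB

Track A: 14:33 (min:sec) = 873 s; 48,000 × 873 × 3 × 6 = 754,272,000 bytes.
Track B: 48,000 × 702 × 4 × 1 = 134,784,000 bytes.
Track C: 1 h 32 min 18 s = 5,538 s; 7,350 × 5,538 × 4 × 1 = 162,817,200 bytes.
Track D: 176,400 × 139 × 1 × 1 = 24,519,600 bytes.
Track E: 12 minutes = 720 s; 64,000 × 720 × 4 × 4 = 737,280,000 bytes.
Track F: 20 minutes = 1,200 s; 32,000 × 1,200 × 2 × 1 = 76,800,000 bytes.
Total = 1,890,472,800 bytes = 1802.9 MiB.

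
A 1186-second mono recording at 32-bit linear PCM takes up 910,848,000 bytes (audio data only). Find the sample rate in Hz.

192,000 Hz

Bytes = sample_rate × seconds × bytes_per_sample × channels.
sample_rate = 910,848,000 / (1,186 × 4 × 1) = 910,848,000 / 4,744 = 192,000 Hz.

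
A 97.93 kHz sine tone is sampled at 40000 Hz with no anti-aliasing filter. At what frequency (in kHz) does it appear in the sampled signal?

Nyquist = 40,000/2 = 20,000 Hz; 97,930 Hz exceeds it.
Alias = |97,930 − 2×40,000| = |97,930 − 80,000| = 17,930 Hz = 17.93 kHz.

17.93 kHz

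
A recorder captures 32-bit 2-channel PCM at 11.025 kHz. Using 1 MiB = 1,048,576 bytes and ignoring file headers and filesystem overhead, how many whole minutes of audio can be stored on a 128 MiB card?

Uncompressed byte rate = 11,025 × 4 × 2 = 88,200 bytes/s.
Capacity = 128 × 1,048,576 = 134,217,728 bytes.
134,217,728 / 88,200 ≈ 1521.74 s → 25 minutes.

25 minutes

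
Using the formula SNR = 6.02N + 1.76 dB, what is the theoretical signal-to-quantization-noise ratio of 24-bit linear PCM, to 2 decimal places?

146.24 dB

6.02 × 24 + 1.76 = 146.24 dB.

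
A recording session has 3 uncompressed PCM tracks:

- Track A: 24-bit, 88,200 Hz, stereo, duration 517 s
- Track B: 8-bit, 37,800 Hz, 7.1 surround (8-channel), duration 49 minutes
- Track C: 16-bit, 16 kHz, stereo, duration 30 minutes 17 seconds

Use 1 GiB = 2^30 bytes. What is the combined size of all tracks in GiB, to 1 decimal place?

Track A: 88,200 × 517 × 3 × 2 = 273,596,400 bytes.
Track B: 49 minutes = 2,940 s; 37,800 × 2,940 × 1 × 8 = 889,056,000 bytes.
Track C: 30 minutes 17 seconds = 1,817 s; 16,000 × 1,817 × 2 × 2 = 116,288,000 bytes.
Total = 1,278,940,400 bytes = 1.2 GiB.

1.2 GiB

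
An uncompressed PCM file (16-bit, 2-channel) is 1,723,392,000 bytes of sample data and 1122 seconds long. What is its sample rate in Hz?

Bytes = sample_rate × seconds × bytes_per_sample × channels.
sample_rate = 1,723,392,000 / (1,122 × 2 × 2) = 1,723,392,000 / 4,488 = 384,000 Hz.

384,000 Hz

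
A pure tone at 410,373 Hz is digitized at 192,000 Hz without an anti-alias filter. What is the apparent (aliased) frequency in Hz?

26,373 Hz

Nyquist = 192,000/2 = 96,000 Hz; 410,373 Hz exceeds it.
Alias = |410,373 − 2×192,000| = |410,373 − 384,000| = 26,373 Hz.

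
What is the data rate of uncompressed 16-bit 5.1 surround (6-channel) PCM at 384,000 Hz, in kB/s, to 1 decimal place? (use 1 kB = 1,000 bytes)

4608.0 kB/s

Bit rate = 384,000 × 16 × 6 = 36,864,000 bits/s.
36,864,000 / 8 = 4,608,000 B/s = 4608.0 kB/s.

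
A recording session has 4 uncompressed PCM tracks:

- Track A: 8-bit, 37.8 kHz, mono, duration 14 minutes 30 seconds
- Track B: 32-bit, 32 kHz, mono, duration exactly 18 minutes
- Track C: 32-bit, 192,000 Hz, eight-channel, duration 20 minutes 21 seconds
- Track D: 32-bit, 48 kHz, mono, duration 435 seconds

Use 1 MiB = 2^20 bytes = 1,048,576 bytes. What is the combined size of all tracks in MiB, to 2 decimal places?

Track A: 14 minutes 30 seconds = 870 s; 37,800 × 870 × 1 × 1 = 32,886,000 bytes.
Track B: exactly 18 minutes = 1,080 s; 32,000 × 1,080 × 4 × 1 = 138,240,000 bytes.
Track C: 20 minutes 21 seconds = 1,221 s; 192,000 × 1,221 × 4 × 8 = 7,501,824,000 bytes.
Track D: 48,000 × 435 × 4 × 1 = 83,520,000 bytes.
Total = 7,756,470,000 bytes = 7397.15 MiB.

7397.15 MiB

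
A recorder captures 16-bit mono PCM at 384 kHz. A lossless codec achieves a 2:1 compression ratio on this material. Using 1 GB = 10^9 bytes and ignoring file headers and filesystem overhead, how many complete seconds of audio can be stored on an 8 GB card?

Uncompressed byte rate = 384,000 × 2 × 1 = 768,000 bytes/s.
After 2:1 compression, effective rate ≈ 384000 bytes/s.
Capacity = 8 × 1,000,000,000 = 8,000,000,000 bytes.
8,000,000,000 / effective rate ≈ 20833.33 s → 20,833 seconds.

20,833 seconds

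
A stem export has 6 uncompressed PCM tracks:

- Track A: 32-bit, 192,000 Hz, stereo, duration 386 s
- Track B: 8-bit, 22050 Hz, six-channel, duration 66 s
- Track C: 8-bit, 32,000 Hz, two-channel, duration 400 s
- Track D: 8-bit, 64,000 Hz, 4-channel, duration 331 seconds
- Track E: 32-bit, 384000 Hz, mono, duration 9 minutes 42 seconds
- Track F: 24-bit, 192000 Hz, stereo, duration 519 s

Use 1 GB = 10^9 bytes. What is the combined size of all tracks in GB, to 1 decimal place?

2.2 GB

Track A: 192,000 × 386 × 4 × 2 = 592,896,000 bytes.
Track B: 22,050 × 66 × 1 × 6 = 8,731,800 bytes.
Track C: 32,000 × 400 × 1 × 2 = 25,600,000 bytes.
Track D: 64,000 × 331 × 1 × 4 = 84,736,000 bytes.
Track E: 9 minutes 42 seconds = 582 s; 384,000 × 582 × 4 × 1 = 893,952,000 bytes.
Track F: 192,000 × 519 × 3 × 2 = 597,888,000 bytes.
Total = 2,203,803,800 bytes = 2.2 GB.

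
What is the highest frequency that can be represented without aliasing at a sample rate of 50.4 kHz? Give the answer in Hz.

25,200 Hz

Nyquist frequency = sample rate / 2 = 50,400 / 2 = 25,200 Hz.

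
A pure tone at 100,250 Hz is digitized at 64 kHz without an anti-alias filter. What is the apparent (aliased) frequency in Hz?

Nyquist = 64,000/2 = 32,000 Hz; 100,250 Hz exceeds it.
Alias = |100,250 − 2×64,000| = |100,250 − 128,000| = 27,750 Hz.

27,750 Hz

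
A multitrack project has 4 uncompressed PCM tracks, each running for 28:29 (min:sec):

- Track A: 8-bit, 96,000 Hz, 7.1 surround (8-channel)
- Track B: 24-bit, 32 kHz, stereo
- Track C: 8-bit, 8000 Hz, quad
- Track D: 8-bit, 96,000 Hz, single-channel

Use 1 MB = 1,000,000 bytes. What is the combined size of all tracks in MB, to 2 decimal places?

28:29 (min:sec) = 1,709 s.
Track A: 96,000 × 1,709 × 1 × 8 = 1,312,512,000 bytes.
Track B: 32,000 × 1,709 × 3 × 2 = 328,128,000 bytes.
Track C: 8,000 × 1,709 × 1 × 4 = 54,688,000 bytes.
Track D: 96,000 × 1,709 × 1 × 1 = 164,064,000 bytes.
Total = 1,859,392,000 bytes = 1859.39 MB.

1859.39 MB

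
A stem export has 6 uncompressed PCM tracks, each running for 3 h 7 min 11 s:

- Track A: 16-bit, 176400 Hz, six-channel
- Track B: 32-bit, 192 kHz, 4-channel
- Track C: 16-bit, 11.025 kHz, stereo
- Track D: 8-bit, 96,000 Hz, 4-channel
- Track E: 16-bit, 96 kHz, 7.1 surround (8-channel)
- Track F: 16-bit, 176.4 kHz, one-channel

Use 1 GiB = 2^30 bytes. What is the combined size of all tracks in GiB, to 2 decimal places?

3 h 7 min 11 s = 11,231 s.
Track A: 176,400 × 11,231 × 2 × 6 = 23,773,780,800 bytes.
Track B: 192,000 × 11,231 × 4 × 4 = 34,501,632,000 bytes.
Track C: 11,025 × 11,231 × 2 × 2 = 495,287,100 bytes.
Track D: 96,000 × 11,231 × 1 × 4 = 4,312,704,000 bytes.
Track E: 96,000 × 11,231 × 2 × 8 = 17,250,816,000 bytes.
Track F: 176,400 × 11,231 × 2 × 1 = 3,962,296,800 bytes.
Total = 84,296,516,700 bytes = 78.51 GiB.

78.51 GiB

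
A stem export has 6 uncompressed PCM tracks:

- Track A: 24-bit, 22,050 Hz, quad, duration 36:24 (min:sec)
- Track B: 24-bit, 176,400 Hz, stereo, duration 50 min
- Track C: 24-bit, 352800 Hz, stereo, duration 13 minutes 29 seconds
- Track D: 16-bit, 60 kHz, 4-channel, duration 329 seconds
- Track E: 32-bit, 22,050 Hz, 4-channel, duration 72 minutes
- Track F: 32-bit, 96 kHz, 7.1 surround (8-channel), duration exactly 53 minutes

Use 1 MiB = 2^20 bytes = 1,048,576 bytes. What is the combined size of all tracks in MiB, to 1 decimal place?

Track A: 36:24 (min:sec) = 2,184 s; 22,050 × 2,184 × 3 × 4 = 577,886,400 bytes.
Track B: 50 min = 3,000 s; 176,400 × 3,000 × 3 × 2 = 3,175,200,000 bytes.
Track C: 13 minutes 29 seconds = 809 s; 352,800 × 809 × 3 × 2 = 1,712,491,200 bytes.
Track D: 60,000 × 329 × 2 × 4 = 157,920,000 bytes.
Track E: 72 minutes = 4,320 s; 22,050 × 4,320 × 4 × 4 = 1,524,096,000 bytes.
Track F: exactly 53 minutes = 3,180 s; 96,000 × 3,180 × 4 × 8 = 9,768,960,000 bytes.
Total = 16,916,553,600 bytes = 16132.9 MiB.

16132.9 MiB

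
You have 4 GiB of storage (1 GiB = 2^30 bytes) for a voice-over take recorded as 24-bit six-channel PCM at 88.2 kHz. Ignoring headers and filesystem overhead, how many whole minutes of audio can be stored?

45 minutes

Uncompressed byte rate = 88,200 × 3 × 6 = 1,587,600 bytes/s.
Capacity = 4 × 1,073,741,824 = 4,294,967,296 bytes.
4,294,967,296 / 1,587,600 ≈ 2705.32 s → 45 minutes.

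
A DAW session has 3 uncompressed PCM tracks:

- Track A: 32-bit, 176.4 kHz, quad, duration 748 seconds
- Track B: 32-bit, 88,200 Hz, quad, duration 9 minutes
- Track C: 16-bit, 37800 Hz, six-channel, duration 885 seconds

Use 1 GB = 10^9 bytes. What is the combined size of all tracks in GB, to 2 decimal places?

Track A: 176,400 × 748 × 4 × 4 = 2,111,155,200 bytes.
Track B: 9 minutes = 540 s; 88,200 × 540 × 4 × 4 = 762,048,000 bytes.
Track C: 37,800 × 885 × 2 × 6 = 401,436,000 bytes.
Total = 3,274,639,200 bytes = 3.27 GB.

3.27 GB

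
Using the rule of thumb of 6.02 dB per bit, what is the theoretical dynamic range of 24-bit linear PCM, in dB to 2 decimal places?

144.48 dB

24 × 6.02 = 144.48 dB.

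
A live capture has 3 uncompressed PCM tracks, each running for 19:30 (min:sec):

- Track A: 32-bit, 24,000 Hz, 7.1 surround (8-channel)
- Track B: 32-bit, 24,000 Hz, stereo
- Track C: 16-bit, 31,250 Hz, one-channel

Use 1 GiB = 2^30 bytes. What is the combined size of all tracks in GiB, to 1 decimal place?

1.1 GiB

19:30 (min:sec) = 1,170 s.
Track A: 24,000 × 1,170 × 4 × 8 = 898,560,000 bytes.
Track B: 24,000 × 1,170 × 4 × 2 = 224,640,000 bytes.
Track C: 31,250 × 1,170 × 2 × 1 = 73,125,000 bytes.
Total = 1,196,325,000 bytes = 1.1 GiB.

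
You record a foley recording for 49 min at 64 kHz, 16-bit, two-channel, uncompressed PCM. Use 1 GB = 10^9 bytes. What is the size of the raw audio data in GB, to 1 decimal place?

0.8 GB

Duration = 49 min = 2,940 s.
Bytes = 64,000 samples/s × 2,940 s × 2 bytes/sample × 2 ch = 752,640,000 bytes.
752,640,000 / 1,000,000,000 = 0.8 GB.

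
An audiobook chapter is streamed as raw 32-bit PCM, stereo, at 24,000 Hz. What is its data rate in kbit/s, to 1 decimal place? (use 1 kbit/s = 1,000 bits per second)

1536.0 kbit/s

Bit rate = 24,000 × 32 × 2 = 1,536,000 bits/s.
= 1536.0 kbit/s.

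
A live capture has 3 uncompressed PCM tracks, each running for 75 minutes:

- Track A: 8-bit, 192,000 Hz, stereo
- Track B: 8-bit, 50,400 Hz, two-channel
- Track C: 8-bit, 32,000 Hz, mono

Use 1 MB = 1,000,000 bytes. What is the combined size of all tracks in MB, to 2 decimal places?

75 minutes = 4,500 s.
Track A: 192,000 × 4,500 × 1 × 2 = 1,728,000,000 bytes.
Track B: 50,400 × 4,500 × 1 × 2 = 453,600,000 bytes.
Track C: 32,000 × 4,500 × 1 × 1 = 144,000,000 bytes.
Total = 2,325,600,000 bytes = 2325.60 MB.

2325.60 MB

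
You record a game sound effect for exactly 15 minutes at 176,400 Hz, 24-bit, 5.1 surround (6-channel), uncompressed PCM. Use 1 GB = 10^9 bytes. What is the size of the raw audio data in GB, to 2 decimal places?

Duration = exactly 15 minutes = 900 s.
Bytes = 176,400 samples/s × 900 s × 3 bytes/sample × 6 ch = 2,857,680,000 bytes.
2,857,680,000 / 1,000,000,000 = 2.86 GB.

2.86 GB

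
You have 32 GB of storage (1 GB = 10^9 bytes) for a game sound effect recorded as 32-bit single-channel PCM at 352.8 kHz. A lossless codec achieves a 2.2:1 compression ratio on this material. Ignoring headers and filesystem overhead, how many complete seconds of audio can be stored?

49,886 seconds

Uncompressed byte rate = 352,800 × 4 × 1 = 1,411,200 bytes/s.
After 2.2:1 compression, effective rate ≈ 641454.55 bytes/s.
Capacity = 32 × 1,000,000,000 = 32,000,000,000 bytes.
32,000,000,000 / effective rate ≈ 49886.62 s → 49,886 seconds.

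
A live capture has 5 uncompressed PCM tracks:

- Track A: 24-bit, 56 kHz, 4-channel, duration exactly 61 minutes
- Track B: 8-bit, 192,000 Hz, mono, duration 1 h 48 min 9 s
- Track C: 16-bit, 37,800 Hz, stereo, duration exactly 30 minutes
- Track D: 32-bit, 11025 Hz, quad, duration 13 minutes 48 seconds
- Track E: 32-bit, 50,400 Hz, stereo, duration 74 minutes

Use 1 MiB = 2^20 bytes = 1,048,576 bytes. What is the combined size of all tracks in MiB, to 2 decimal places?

Track A: exactly 61 minutes = 3,660 s; 56,000 × 3,660 × 3 × 4 = 2,459,520,000 bytes.
Track B: 1 h 48 min 9 s = 6,489 s; 192,000 × 6,489 × 1 × 1 = 1,245,888,000 bytes.
Track C: exactly 30 minutes = 1,800 s; 37,800 × 1,800 × 2 × 2 = 272,160,000 bytes.
Track D: 13 minutes 48 seconds = 828 s; 11,025 × 828 × 4 × 4 = 146,059,200 bytes.
Track E: 74 minutes = 4,440 s; 50,400 × 4,440 × 4 × 2 = 1,790,208,000 bytes.
Total = 5,913,835,200 bytes = 5639.87 MiB.

5639.87 MiB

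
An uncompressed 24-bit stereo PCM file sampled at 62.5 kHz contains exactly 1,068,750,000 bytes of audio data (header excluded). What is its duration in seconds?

Byte rate = 62,500 × 3 × 2 = 375,000 bytes/s.
Duration = 1,068,750,000 / 375,000 = 2,850 s.

2,850 seconds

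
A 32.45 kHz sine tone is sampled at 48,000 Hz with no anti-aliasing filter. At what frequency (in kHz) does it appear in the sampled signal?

Nyquist = 48,000/2 = 24,000 Hz; 32,450 Hz exceeds it.
Alias = |32,450 − 1×48,000| = |32,450 − 48,000| = 15,550 Hz = 15.55 kHz.

15.55 kHz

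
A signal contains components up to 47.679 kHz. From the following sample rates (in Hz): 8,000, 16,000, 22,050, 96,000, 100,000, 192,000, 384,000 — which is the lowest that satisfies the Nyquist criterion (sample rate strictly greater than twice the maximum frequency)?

96,000 Hz

Need sample rate > 2 × 47,679 = 95,358 Hz.
Lowest listed rate above 95,358 Hz is 96,000 Hz.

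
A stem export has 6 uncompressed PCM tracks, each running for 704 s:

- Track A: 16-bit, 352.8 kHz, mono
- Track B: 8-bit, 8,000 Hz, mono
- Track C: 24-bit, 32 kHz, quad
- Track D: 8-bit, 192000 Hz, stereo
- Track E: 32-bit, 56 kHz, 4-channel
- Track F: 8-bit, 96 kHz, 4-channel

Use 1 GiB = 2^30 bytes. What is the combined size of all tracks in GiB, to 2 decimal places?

Track A: 352,800 × 704 × 2 × 1 = 496,742,400 bytes.
Track B: 8,000 × 704 × 1 × 1 = 5,632,000 bytes.
Track C: 32,000 × 704 × 3 × 4 = 270,336,000 bytes.
Track D: 192,000 × 704 × 1 × 2 = 270,336,000 bytes.
Track E: 56,000 × 704 × 4 × 4 = 630,784,000 bytes.
Track F: 96,000 × 704 × 1 × 4 = 270,336,000 bytes.
Total = 1,944,166,400 bytes = 1.81 GiB.

1.81 GiB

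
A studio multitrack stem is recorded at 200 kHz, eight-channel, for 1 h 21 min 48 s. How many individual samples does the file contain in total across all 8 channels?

7,852,800,000 samples

1 h 21 min 48 s = 4,908 s.
200,000 × 4,908 s × 8 ch = 7,852,800,000 samples.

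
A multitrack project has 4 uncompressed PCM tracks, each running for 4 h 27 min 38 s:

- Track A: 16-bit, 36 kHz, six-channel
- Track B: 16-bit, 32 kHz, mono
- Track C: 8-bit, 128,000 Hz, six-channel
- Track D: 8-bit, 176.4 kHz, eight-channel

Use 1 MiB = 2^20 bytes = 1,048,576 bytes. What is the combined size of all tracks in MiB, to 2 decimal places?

4 h 27 min 38 s = 16,058 s.
Track A: 36,000 × 16,058 × 2 × 6 = 6,937,056,000 bytes.
Track B: 32,000 × 16,058 × 2 × 1 = 1,027,712,000 bytes.
Track C: 128,000 × 16,058 × 1 × 6 = 12,332,544,000 bytes.
Track D: 176,400 × 16,058 × 1 × 8 = 22,661,049,600 bytes.
Total = 42,958,361,600 bytes = 40968.29 MiB.

40968.29 MiB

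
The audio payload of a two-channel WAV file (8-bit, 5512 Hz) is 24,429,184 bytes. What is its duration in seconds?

2,216 seconds

Byte rate = 5,512 × 1 × 2 = 11,024 bytes/s.
Duration = 24,429,184 / 11,024 = 2,216 s.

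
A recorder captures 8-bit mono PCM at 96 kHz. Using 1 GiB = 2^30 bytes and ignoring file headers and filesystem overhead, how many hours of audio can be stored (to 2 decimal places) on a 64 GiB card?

198.84 hours

Uncompressed byte rate = 96,000 × 1 × 1 = 96,000 bytes/s.
Capacity = 64 × 1,073,741,824 = 68,719,476,736 bytes.
68,719,476,736 / 96,000 ≈ 715827.88 s → 198.84 hours.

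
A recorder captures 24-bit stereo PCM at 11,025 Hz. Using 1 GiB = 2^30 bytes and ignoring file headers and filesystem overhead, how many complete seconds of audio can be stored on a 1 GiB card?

16,231 seconds

Uncompressed byte rate = 11,025 × 3 × 2 = 66,150 bytes/s.
Capacity = 1 × 1,073,741,824 = 1,073,741,824 bytes.
1,073,741,824 / 66,150 ≈ 16231.92 s → 16,231 seconds.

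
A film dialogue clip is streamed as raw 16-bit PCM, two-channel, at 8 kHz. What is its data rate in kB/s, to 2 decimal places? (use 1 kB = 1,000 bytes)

32.00 kB/s

Bit rate = 8,000 × 16 × 2 = 256,000 bits/s.
256,000 / 8 = 32,000 B/s = 32.00 kB/s.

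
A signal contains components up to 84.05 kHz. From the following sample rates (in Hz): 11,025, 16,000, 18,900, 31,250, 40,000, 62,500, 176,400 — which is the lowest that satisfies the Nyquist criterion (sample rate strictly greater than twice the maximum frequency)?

Need sample rate > 2 × 84,050 = 168,100 Hz.
Lowest listed rate above 168,100 Hz is 176,400 Hz.

176,400 Hz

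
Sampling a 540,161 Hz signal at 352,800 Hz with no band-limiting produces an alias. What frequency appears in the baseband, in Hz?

Nyquist = 352,800/2 = 176,400 Hz; 540,161 Hz exceeds it.
Alias = |540,161 − 2×352,800| = |540,161 − 705,600| = 165,439 Hz.

165,439 Hz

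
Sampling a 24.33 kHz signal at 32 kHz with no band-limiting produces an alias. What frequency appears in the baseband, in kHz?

Nyquist = 32,000/2 = 16,000 Hz; 24,330 Hz exceeds it.
Alias = |24,330 − 1×32,000| = |24,330 − 32,000| = 7,670 Hz = 7.67 kHz.

7.67 kHz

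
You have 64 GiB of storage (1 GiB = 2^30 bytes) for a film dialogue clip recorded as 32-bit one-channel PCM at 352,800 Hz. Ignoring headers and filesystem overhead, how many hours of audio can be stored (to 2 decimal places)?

Uncompressed byte rate = 352,800 × 4 × 1 = 1,411,200 bytes/s.
Capacity = 64 × 1,073,741,824 = 68,719,476,736 bytes.
68,719,476,736 / 1,411,200 ≈ 48695.77 s → 13.53 hours.

13.53 hours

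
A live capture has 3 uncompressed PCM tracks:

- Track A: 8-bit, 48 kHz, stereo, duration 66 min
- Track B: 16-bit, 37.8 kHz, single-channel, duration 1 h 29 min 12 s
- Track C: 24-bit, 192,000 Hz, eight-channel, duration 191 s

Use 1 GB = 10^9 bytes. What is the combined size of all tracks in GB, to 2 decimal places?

1.66 GB

Track A: 66 min = 3,960 s; 48,000 × 3,960 × 1 × 2 = 380,160,000 bytes.
Track B: 1 h 29 min 12 s = 5,352 s; 37,800 × 5,352 × 2 × 1 = 404,611,200 bytes.
Track C: 192,000 × 191 × 3 × 8 = 880,128,000 bytes.
Total = 1,664,899,200 bytes = 1.66 GB.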